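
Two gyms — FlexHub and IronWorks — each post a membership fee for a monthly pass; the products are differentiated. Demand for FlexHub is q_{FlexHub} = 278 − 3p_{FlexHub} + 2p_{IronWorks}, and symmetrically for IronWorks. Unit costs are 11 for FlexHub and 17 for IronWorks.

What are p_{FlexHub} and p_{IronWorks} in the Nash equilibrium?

FlexHub's profit: π = (p_{FlexHub} − 11)(278 − 3p_{FlexHub} + 2p_{IronWorks}).
∂π/∂p_{FlexHub} = 311 − 6p_{FlexHub} + 2p_{IronWorks} = 0 ⇒ p_{FlexHub} = 311/6 + (1/3)p_{IronWorks}.
Similarly p_{IronWorks} = 329/6 + (1/3)p_{FlexHub}.
Plugging p_{IronWorks} into FlexHub's best response: p_{FlexHub} = 311/6 + (1/3)(329/6 + (1/3)p_{FlexHub}) ⇒ (8/9)p_{FlexHub} = 631/9, so p_{FlexHub} = 78.875.
Then p_{IronWorks} = 329/6 + (1/3)·78.875 = 81.125.

78.875, 81.125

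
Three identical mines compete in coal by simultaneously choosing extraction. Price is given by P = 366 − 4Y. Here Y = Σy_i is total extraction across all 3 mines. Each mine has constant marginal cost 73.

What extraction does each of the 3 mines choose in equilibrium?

A representative mine's profit is π_i = y_i(366 − 4Y) − 73y_i, with Y = y_i + Σ_{j≠i} y_j.
First-order condition: 293 − 8y_i − 4Σ_{j≠i} y_j = 0.
Imposing symmetry (y_j = y for all j) turns Σ_{j≠i} y_j into 2y, so 293 = 16y and y = 18.3125.

18.3125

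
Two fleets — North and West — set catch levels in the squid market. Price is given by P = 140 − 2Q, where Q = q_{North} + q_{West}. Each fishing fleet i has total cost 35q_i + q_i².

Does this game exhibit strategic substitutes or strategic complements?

strategic substitutes

Fishing fleet North's profit: π = q_{North}(140 − 2(q_{North} + q_{West})) − 35q_{North} − q_{North}².
∂π/∂q_{North} = 105 − 6q_{North} − 2q_{West} = 0, so q_{North} = 17.5 − (1/3)q_{West}.
The best-response slope dq_{North}/dq_{West} = −1/3 < 0: the reaction function is downward-sloping, so the choices are strategic substitutes.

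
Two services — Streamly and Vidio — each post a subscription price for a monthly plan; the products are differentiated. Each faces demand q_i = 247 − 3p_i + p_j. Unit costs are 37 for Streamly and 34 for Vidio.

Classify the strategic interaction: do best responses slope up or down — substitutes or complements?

Streamly's profit: π = (p_{Streamly} − 37)(247 − 3p_{Streamly} + p_{Vidio}).
∂π/∂p_{Streamly} = 358 − 6p_{Streamly} + p_{Vidio} = 0 ⇒ p_{Streamly} = 179/3 + (1/6)p_{Vidio}.
The best-response slope dp_{Streamly}/dp_{Vidio} = 1/6 > 0: the reaction function is upward-sloping, so the choices are strategic complements.

strategic complements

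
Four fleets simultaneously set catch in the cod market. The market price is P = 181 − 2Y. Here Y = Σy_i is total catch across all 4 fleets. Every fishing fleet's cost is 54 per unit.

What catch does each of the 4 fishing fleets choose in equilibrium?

A representative fishing fleet's profit is π_i = y_i(181 − 2Y) − 54y_i, with Y = y_i + Σ_{j≠i} y_j.
First-order condition: 127 − 4y_i − 2Σ_{j≠i} y_j = 0.
With identical fishing fleets, set every y_j = y: then 127 − 4y − 6y = 0, i.e. y = 127/10 = 12.7.

12.7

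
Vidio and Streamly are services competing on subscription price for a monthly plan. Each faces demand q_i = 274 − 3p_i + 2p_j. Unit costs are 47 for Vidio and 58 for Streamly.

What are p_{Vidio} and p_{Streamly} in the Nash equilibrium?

Vidio's profit: π = (p_{Vidio} − 47)(274 − 3p_{Vidio} + 2p_{Streamly}).
∂π/∂p_{Vidio} = 415 − 6p_{Vidio} + 2p_{Streamly} = 0 ⇒ p_{Vidio} = 415/6 + (1/3)p_{Streamly}.
Similarly p_{Streamly} = 224/3 + (1/3)p_{Vidio}.
Substituting the second reaction function into the first: p_{Vidio} = 415/6 + (1/3)(224/3 + (1/3)p_{Vidio}), which gives (8/9)p_{Vidio} = 1693/18 ⇒ p_{Vidio} = 105.8125.
Then p_{Streamly} = 224/3 + (1/3)·105.8125 = 109.9375.

105.8125, 109.9375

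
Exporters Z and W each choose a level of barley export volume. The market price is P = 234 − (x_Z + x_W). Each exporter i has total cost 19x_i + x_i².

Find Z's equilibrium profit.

3698

Exporter Z's profit: π = x_Z(234 − (x_Z + x_W)) − 19x_Z − x_Z².
∂π/∂x_Z = 215 − 4x_Z − x_W = 0, so x_Z = 53.75 − 0.25x_W.
The game is symmetric, so in equilibrium x_W = x_Z: the reaction function gives 1.25x_Z = 53.75, hence x_Z = 43.
Price P = 234 − 86 = 148.
Z's profit: (148 − 19)·43 − (43)² = 3698.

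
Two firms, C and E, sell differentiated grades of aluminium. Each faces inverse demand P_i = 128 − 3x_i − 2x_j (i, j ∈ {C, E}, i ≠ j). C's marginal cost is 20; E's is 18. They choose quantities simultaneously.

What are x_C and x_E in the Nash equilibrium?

13.375, 13.875

Firm C's profit: π = x_C(128 − 3x_C − 2x_E) − 20x_C.
∂π/∂x_C = 108 − 6x_C − 2x_E = 0 ⇒ x_C = 18 − (1/3)x_E.
Similarly x_E = 55/3 − (1/3)x_C.
Substituting the second reaction function into the first: x_C = 18 − (1/3)(55/3 − (1/3)x_C), which gives (8/9)x_C = 107/9 ⇒ x_C = 13.375.
Then x_E = 55/3 − (1/3)·13.375 = 13.875.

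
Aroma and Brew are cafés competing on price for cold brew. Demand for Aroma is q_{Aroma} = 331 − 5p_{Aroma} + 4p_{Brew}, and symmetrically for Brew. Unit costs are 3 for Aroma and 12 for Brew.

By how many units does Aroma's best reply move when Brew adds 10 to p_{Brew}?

4

Aroma's profit: π = (p_{Aroma} − 3)(331 − 5p_{Aroma} + 4p_{Brew}).
∂π/∂p_{Aroma} = 346 − 10p_{Aroma} + 4p_{Brew} = 0 ⇒ p_{Aroma} = 34.6 + 0.4p_{Brew}.
The reaction-function slope is 0.4, so a 10-unit rise in p_{Brew} moves p_{Aroma} by 0.4 × 10 = 4. Aroma's best response rises — the actions are strategic complements.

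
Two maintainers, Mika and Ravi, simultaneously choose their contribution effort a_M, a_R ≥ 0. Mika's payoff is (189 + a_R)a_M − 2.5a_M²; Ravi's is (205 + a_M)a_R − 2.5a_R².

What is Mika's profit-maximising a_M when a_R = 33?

44.4

Expanding Mika's payoff: 189a_M + a_Ra_M − 2.5a_M².
∂π/∂a_M = 189 + a_R − 5a_M = 0, so a_M = 37.8 + 0.2a_R.
At a_R = 33: a_M = 37.8 + 0.2·33 = 44.4.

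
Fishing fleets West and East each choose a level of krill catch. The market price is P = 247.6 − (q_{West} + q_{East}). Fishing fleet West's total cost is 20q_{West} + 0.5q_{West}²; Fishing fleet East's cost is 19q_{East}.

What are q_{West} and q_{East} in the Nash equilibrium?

45.32, 91.64

Fishing fleet West's profit: π = q_{West}(247.6 − (q_{West} + q_{East})) − 20q_{West} − 0.5q_{West}².
∂π/∂q_{West} = 227.6 − 3q_{West} − q_{East} = 0, so q_{West} = 1138/15 − (1/3)q_{East}.
For East: ∂π/∂q_{East} = 228.6 − 2q_{East} − q_{West} = 0 ⇒ q_{East} = 114.3 − 0.5q_{West}.
Plugging q_{East} into West's best response: q_{West} = 1138/15 − (1/3)(114.3 − 0.5q_{West}) ⇒ (5/6)q_{West} = 1133/30, so q_{West} = 45.32.
Then q_{East} = 114.3 − 0.5·45.32 = 91.64.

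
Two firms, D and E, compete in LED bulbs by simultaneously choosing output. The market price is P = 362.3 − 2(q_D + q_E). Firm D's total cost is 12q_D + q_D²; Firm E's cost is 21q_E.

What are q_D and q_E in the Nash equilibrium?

Firm D's profit: π = q_D(362.3 − 2(q_D + q_E)) − 12q_D − q_D².
∂π/∂q_D = 350.3 − 6q_D − 2q_E = 0, so q_D = 3503/60 − (1/3)q_E.
For E: ∂π/∂q_E = 341.3 − 4q_E − 2q_D = 0 ⇒ q_E = 85.325 − 0.5q_D.
Solving the two reaction functions simultaneously: (1 − (−1/3)(−0.5))q_D = 3503/60 − (1/3)·85.325, so (5/6)q_D = 3593/120 and q_D = 35.93.
Then q_E = 85.325 − 0.5·35.93 = 67.36.

35.93, 67.36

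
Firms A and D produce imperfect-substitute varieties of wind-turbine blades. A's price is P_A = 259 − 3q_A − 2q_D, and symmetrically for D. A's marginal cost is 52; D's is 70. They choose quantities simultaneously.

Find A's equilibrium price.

Firm A's profit: π = q_A(259 − 3q_A − 2q_D) − 52q_A.
∂π/∂q_A = 207 − 6q_A − 2q_D = 0 ⇒ q_A = 34.5 − (1/3)q_D.
Similarly q_D = 31.5 − (1/3)q_A.
Plugging q_D into A's best response: q_A = 34.5 − (1/3)(31.5 − (1/3)q_A) ⇒ (8/9)q_A = 24, so q_A = 27.
Then q_D = 31.5 − (1/3)·27 = 22.5.
P_A = 259 − 3·27 − 2·22.5 = 133.

133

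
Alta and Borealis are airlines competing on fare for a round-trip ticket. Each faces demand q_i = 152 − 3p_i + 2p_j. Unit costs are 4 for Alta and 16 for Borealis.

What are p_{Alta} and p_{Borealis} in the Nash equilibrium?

Alta's profit: π = (p_{Alta} − 4)(152 − 3p_{Alta} + 2p_{Borealis}).
∂π/∂p_{Alta} = 164 − 6p_{Alta} + 2p_{Borealis} = 0 ⇒ p_{Alta} = 82/3 + (1/3)p_{Borealis}.
Similarly p_{Borealis} = 100/3 + (1/3)p_{Alta}.
Solving the two reaction functions simultaneously: (1 − (1/3)(1/3))p_{Alta} = 82/3 + (1/3)·(100/3), so (8/9)p_{Alta} = 346/9 and p_{Alta} = 43.25.
Then p_{Borealis} = 100/3 + (1/3)·43.25 = 47.75.

43.25, 47.75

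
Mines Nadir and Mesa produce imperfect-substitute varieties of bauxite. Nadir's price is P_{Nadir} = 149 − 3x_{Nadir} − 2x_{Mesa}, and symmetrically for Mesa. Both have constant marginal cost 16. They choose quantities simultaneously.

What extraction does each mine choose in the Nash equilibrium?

16.625

Mine Nadir's profit: π = x_{Nadir}(149 − 3x_{Nadir} − 2x_{Mesa}) − 16x_{Nadir}.
∂π/∂x_{Nadir} = 133 − 6x_{Nadir} − 2x_{Mesa} = 0 ⇒ x_{Nadir} = 133/6 − (1/3)x_{Mesa}.
Setting x_{Nadir} = x_{Mesa} in the reaction function: x_{Nadir} = 133/6 − (1/3)x_{Nadir}, so x_{Nadir} = (133/6) / (4/3) = 16.625.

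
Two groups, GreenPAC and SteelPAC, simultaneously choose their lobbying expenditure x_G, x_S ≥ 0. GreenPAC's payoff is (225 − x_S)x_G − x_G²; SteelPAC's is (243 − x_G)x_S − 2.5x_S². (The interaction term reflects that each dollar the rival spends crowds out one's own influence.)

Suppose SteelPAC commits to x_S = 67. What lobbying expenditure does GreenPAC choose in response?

Expanding GreenPAC's payoff: 225x_G − x_Sx_G − x_G².
∂π/∂x_G = 225 − x_S − 2x_G = 0, so x_G = 112.5 − 0.5x_S.
At x_S = 67: x_G = 112.5 − 0.5·67 = 79.

79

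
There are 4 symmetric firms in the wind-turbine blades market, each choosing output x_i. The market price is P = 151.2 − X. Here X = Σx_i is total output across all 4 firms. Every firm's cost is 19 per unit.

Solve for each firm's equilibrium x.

A representative firm's profit is π_i = x_i(151.2 − X) − 19x_i, with X = x_i + Σ_{j≠i} x_j.
First-order condition: 132.2 − 2x_i − Σ_{j≠i} x_j = 0.
Imposing symmetry (x_j = x for all j) turns Σ_{j≠i} x_j into 3x, so 132.2 = 5x and x = 26.44.

26.44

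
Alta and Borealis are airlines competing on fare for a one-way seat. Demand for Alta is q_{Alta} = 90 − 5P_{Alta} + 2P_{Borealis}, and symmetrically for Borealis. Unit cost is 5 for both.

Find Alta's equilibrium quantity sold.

Alta's profit: π = (P_{Alta} − 5)(90 − 5P_{Alta} + 2P_{Borealis}).
∂π/∂P_{Alta} = 115 − 10P_{Alta} + 2P_{Borealis} = 0 ⇒ P_{Alta} = 11.5 + 0.2P_{Borealis}.
The game is symmetric, so in equilibrium P_{Borealis} = P_{Alta}: the reaction function gives 0.8P_{Alta} = 11.5, hence P_{Alta} = 14.375.
q_{Alta} = 90 − 5·14.375 + 2·14.375 = 46.875.

46.875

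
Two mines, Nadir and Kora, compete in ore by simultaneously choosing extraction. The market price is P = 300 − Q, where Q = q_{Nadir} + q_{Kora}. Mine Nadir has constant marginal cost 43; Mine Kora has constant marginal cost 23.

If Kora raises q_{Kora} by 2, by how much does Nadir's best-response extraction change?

Mine Nadir's profit: π = q_{Nadir}(300 − (q_{Nadir} + q_{Kora})) − 43q_{Nadir}.
∂π/∂q_{Nadir} = 257 − 2q_{Nadir} − q_{Kora} = 0, so q_{Nadir} = 128.5 − 0.5q_{Kora}.
The reaction-function slope is −0.5, so a 2-unit rise in q_{Kora} moves q_{Nadir} by −0.5 × 2 = −1. Nadir's best response falls — the actions are strategic substitutes.

-1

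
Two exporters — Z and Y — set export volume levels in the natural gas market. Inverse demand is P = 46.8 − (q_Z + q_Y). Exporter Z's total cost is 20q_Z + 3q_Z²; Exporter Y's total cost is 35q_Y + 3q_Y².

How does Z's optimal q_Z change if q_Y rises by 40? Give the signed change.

Exporter Z's profit: π = q_Z(46.8 − (q_Z + q_Y)) − 20q_Z − 3q_Z².
∂π/∂q_Z = 26.8 − 8q_Z − q_Y = 0, so q_Z = 3.35 − 0.125q_Y.
The reaction-function slope is −0.125, so a 40-unit rise in q_Y moves q_Z by −0.125 × 40 = −5. Z's best response falls — the actions are strategic substitutes.

-5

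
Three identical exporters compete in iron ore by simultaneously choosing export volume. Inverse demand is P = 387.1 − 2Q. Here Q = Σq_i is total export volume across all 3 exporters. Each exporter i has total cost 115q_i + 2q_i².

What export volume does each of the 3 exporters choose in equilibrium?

A representative exporter's profit is π_i = q_i(387.1 − 2Q) − 115q_i − 2q_i², with Q = q_i + Σ_{j≠i} q_j.
First-order condition: 272.1 − 8q_i − 2Σ_{j≠i} q_j = 0.
In a symmetric equilibrium every exporter chooses the same q, so Σ_{j≠i} q_j = 2q. The condition becomes 272.1 − 12q = 0, giving q = 272.1/12 = 22.675.

22.675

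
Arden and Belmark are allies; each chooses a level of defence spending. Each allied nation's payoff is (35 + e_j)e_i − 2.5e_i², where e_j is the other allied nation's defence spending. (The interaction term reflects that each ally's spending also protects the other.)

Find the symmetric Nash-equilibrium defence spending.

8.75

Arden's payoff is (35 + e_B)e_A − 2.5e_A².
∂π/∂e_A = 35 + e_B − 5e_A = 0, so e_A = 7 + 0.2e_B.
The game is symmetric, so in equilibrium e_B = e_A: the reaction function gives 0.8e_A = 7, hence e_A = 8.75.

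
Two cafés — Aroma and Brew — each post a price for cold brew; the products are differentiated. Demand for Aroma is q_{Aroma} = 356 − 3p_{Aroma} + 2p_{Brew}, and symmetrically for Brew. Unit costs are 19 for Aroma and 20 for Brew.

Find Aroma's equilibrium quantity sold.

Aroma's profit: π = (p_{Aroma} − 19)(356 − 3p_{Aroma} + 2p_{Brew}).
∂π/∂p_{Aroma} = 413 − 6p_{Aroma} + 2p_{Brew} = 0 ⇒ p_{Aroma} = 413/6 + (1/3)p_{Brew}.
Similarly p_{Brew} = 208/3 + (1/3)p_{Aroma}.
Substituting the second reaction function into the first: p_{Aroma} = 413/6 + (1/3)(208/3 + (1/3)p_{Aroma}), which gives (8/9)p_{Aroma} = 1655/18 ⇒ p_{Aroma} = 103.4375.
Then p_{Brew} = 208/3 + (1/3)·103.4375 = 103.8125.
q_{Aroma} = 356 − 3·103.4375 + 2·103.8125 = 253.3125.

253.3125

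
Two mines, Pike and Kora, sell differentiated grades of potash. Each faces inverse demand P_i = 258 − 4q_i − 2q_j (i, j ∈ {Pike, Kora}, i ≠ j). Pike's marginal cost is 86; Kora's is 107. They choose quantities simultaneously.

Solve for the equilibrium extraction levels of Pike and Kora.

Mine Pike's profit: π = q_{Pike}(258 − 4q_{Pike} − 2q_{Kora}) − 86q_{Pike}.
∂π/∂q_{Pike} = 172 − 8q_{Pike} − 2q_{Kora} = 0 ⇒ q_{Pike} = 21.5 − 0.25q_{Kora}.
Similarly q_{Kora} = 18.875 − 0.25q_{Pike}.
Substituting the second reaction function into the first: q_{Pike} = 21.5 − 0.25(18.875 − 0.25q_{Pike}), which gives 0.9375q_{Pike} = 537/32 ⇒ q_{Pike} = 17.9.
Then q_{Kora} = 18.875 − 0.25·17.9 = 14.4.

17.9, 14.4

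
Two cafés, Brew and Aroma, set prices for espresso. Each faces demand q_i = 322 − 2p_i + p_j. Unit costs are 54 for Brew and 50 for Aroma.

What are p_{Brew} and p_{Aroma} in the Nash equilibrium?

142.8, 141.2

Brew's profit: π = (p_{Brew} − 54)(322 − 2p_{Brew} + p_{Aroma}).
∂π/∂p_{Brew} = 430 − 4p_{Brew} + p_{Aroma} = 0 ⇒ p_{Brew} = 107.5 + 0.25p_{Aroma}.
Similarly p_{Aroma} = 105.5 + 0.25p_{Brew}.
Plugging p_{Aroma} into Brew's best response: p_{Brew} = 107.5 + 0.25(105.5 + 0.25p_{Brew}) ⇒ 0.9375p_{Brew} = 133.875, so p_{Brew} = 142.8.
Then p_{Aroma} = 105.5 + 0.25·142.8 = 141.2.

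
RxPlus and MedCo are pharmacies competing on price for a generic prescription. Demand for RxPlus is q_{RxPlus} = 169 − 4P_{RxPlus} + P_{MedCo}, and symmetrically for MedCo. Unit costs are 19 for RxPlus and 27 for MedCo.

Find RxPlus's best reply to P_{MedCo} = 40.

35.625

RxPlus's profit: π = (P_{RxPlus} − 19)(169 − 4P_{RxPlus} + P_{MedCo}).
∂π/∂P_{RxPlus} = 245 − 8P_{RxPlus} + P_{MedCo} = 0 ⇒ P_{RxPlus} = 30.625 + 0.125P_{MedCo}.
At P_{MedCo} = 40: P_{RxPlus} = 30.625 + 0.125·40 = 35.625.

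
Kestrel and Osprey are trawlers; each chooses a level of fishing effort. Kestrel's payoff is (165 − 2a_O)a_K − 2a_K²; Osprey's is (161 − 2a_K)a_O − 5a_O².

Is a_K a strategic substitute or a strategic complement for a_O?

strategic substitutes

Expanding Kestrel's payoff: 165a_K − 2a_Oa_K − 2a_K².
∂π/∂a_K = 165 − 2a_O − 4a_K = 0, so a_K = 41.25 − 0.5a_O.
The best-response slope da_K/da_O = −0.5 < 0: the reaction function is downward-sloping, so the choices are strategic substitutes.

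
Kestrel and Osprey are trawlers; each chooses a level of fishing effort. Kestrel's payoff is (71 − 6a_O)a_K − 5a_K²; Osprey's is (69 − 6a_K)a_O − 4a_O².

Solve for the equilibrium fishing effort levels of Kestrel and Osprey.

Expanding Kestrel's payoff: 71a_K − 6a_Oa_K − 5a_K².
∂π/∂a_K = 71 − 6a_O − 10a_K = 0, so a_K = 7.1 − 0.6a_O.
Likewise for Osprey: a_O = 8.625 − 0.75a_K.
Solving the two reaction functions simultaneously: (1 − (−0.6)(−0.75))a_K = 7.1 − 0.6·8.625, so 0.55a_K = 1.925 and a_K = 3.5.
Then a_O = 8.625 − 0.75·3.5 = 6.

3.5, 6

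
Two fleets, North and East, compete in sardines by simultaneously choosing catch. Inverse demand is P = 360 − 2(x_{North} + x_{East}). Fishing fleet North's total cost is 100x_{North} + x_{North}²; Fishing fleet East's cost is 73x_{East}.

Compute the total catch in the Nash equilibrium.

83.4

Fishing fleet North's profit: π = x_{North}(360 − 2(x_{North} + x_{East})) − 100x_{North} − x_{North}².
∂π/∂x_{North} = 260 − 6x_{North} − 2x_{East} = 0, so x_{North} = 130/3 − (1/3)x_{East}.
For East: ∂π/∂x_{East} = 287 − 4x_{East} − 2x_{North} = 0 ⇒ x_{East} = 71.75 − 0.5x_{North}.
Solving the two reaction functions simultaneously: (1 − (−1/3)(−0.5))x_{North} = 130/3 − (1/3)·71.75, so (5/6)x_{North} = 233/12 and x_{North} = 23.3.
Then x_{East} = 71.75 − 0.5·23.3 = 60.1.
Total catch: 23.3 + 60.1 = 83.4.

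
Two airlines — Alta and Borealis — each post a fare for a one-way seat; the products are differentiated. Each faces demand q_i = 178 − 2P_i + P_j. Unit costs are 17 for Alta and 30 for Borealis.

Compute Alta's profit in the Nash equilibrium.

6138.32

Alta's profit: π = (P_{Alta} − 17)(178 − 2P_{Alta} + P_{Borealis}).
∂π/∂P_{Alta} = 212 − 4P_{Alta} + P_{Borealis} = 0 ⇒ P_{Alta} = 53 + 0.25P_{Borealis}.
Similarly P_{Borealis} = 59.5 + 0.25P_{Alta}.
Solving the two reaction functions simultaneously: (1 − (0.25)(0.25))P_{Alta} = 53 + 0.25·59.5, so 0.9375P_{Alta} = 67.875 and P_{Alta} = 72.4.
Then P_{Borealis} = 59.5 + 0.25·72.4 = 77.6.
q_{Alta} = 178 − 2·72.4 + 77.6 = 110.8.
Profit = (72.4 − 17)·110.8 = 6138.32.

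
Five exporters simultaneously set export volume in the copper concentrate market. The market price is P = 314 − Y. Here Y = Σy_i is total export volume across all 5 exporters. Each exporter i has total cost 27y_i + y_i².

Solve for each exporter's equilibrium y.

A representative exporter's profit is π_i = y_i(314 − Y) − 27y_i − y_i², with Y = y_i + Σ_{j≠i} y_j.
First-order condition: 287 − 4y_i − Σ_{j≠i} y_j = 0.
In a symmetric equilibrium every exporter chooses the same y, so Σ_{j≠i} y_j = 4y. The condition becomes 287 − 8y = 0, giving y = 287/8 = 35.875.

35.875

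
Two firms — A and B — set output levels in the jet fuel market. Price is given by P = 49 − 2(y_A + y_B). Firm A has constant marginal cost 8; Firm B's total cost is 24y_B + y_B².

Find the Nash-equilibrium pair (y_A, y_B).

9.8, 0.9

Firm A's profit: π = y_A(49 − 2(y_A + y_B)) − 8y_A.
∂π/∂y_A = 41 − 4y_A − 2y_B = 0, so y_A = 10.25 − 0.5y_B.
For B: ∂π/∂y_B = 25 − 6y_B − 2y_A = 0 ⇒ y_B = 25/6 − (1/3)y_A.
Solving the two reaction functions simultaneously: (1 − (−0.5)(−1/3))y_A = 10.25 − 0.5·(25/6), so (5/6)y_A = 49/6 and y_A = 9.8.
Then y_B = 25/6 − (1/3)·9.8 = 0.9.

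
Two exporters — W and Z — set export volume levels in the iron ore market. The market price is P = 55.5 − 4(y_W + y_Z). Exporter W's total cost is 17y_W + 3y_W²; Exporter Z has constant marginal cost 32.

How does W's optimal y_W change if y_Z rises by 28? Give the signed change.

Exporter W's profit: π = y_W(55.5 − 4(y_W + y_Z)) − 17y_W − 3y_W².
∂π/∂y_W = 38.5 − 14y_W − 4y_Z = 0, so y_W = 2.75 − (2/7)y_Z.
The reaction-function slope is −2/7, so a 28-unit rise in y_Z moves y_W by −2/7 × 28 = −8. W's best response falls — the actions are strategic substitutes.

-8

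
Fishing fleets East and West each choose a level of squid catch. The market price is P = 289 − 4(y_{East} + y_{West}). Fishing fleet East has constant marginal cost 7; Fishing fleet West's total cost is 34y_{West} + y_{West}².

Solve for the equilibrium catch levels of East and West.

Fishing fleet East's profit: π = y_{East}(289 − 4(y_{East} + y_{West})) − 7y_{East}.
∂π/∂y_{East} = 282 − 8y_{East} − 4y_{West} = 0, so y_{East} = 35.25 − 0.5y_{West}.
For West: ∂π/∂y_{West} = 255 − 10y_{West} − 4y_{East} = 0 ⇒ y_{West} = 25.5 − 0.4y_{East}.
Solving the two reaction functions simultaneously: (1 − (−0.5)(−0.4))y_{East} = 35.25 − 0.5·25.5, so 0.8y_{East} = 22.5 and y_{East} = 28.125.
Then y_{West} = 25.5 − 0.4·28.125 = 14.25.

28.125, 14.25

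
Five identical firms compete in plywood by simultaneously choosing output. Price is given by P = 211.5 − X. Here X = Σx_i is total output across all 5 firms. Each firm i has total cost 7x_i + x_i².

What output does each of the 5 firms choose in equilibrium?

25.5625

A representative firm's profit is π_i = x_i(211.5 − X) − 7x_i − x_i², with X = x_i + Σ_{j≠i} x_j.
First-order condition: 204.5 − 4x_i − Σ_{j≠i} x_j = 0.
Imposing symmetry (x_j = x for all j) turns Σ_{j≠i} x_j into 4x, so 204.5 = 8x and x = 25.5625.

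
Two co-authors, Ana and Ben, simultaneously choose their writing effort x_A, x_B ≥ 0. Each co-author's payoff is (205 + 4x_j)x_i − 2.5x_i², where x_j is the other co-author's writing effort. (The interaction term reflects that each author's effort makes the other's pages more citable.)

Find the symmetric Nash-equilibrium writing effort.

205

Ana's payoff is (205 + 4x_B)x_A − 2.5x_A².
∂π/∂x_A = 205 + 4x_B − 5x_A = 0, so x_A = 41 + 0.8x_B.
By symmetry x_B = x_A; substituting into the reaction function, 0.2x_A = 41 and x_A = 205.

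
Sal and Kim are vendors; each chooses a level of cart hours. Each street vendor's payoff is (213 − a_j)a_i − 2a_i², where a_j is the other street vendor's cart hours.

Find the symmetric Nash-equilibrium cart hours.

42.6

Sal's payoff is (213 − a_K)a_S − 2a_S².
∂π/∂a_S = 213 − a_K − 4a_S = 0, so a_S = 53.25 − 0.25a_K.
Setting a_S = a_K in the reaction function: a_S = 53.25 − 0.25a_S, so a_S = 53.25 / 1.25 = 42.6.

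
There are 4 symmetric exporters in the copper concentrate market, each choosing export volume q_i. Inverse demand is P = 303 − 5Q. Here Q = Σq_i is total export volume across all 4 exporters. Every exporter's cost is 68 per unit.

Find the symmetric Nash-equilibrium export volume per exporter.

9.4

A representative exporter's profit is π_i = q_i(303 − 5Q) − 68q_i, with Q = q_i + Σ_{j≠i} q_j.
First-order condition: 235 − 10q_i − 5Σ_{j≠i} q_j = 0.
In a symmetric equilibrium every exporter chooses the same q, so Σ_{j≠i} q_j = 3q. The condition becomes 235 − 25q = 0, giving q = 235/25 = 9.4.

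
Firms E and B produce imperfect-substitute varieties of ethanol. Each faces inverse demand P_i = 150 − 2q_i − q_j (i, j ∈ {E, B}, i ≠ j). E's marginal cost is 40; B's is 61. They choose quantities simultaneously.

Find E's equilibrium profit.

1095.12

Firm E's profit: π = q_E(150 − 2q_E − q_B) − 40q_E.
∂π/∂q_E = 110 − 4q_E − q_B = 0 ⇒ q_E = 27.5 − 0.25q_B.
Similarly q_B = 22.25 − 0.25q_E.
Solving the two reaction functions simultaneously: (1 − (−0.25)(−0.25))q_E = 27.5 − 0.25·22.25, so 0.9375q_E = 21.9375 and q_E = 23.4.
Then q_B = 22.25 − 0.25·23.4 = 16.4.
P_E = 150 − 2·23.4 − 16.4 = 86.8.
Profit = (86.8 − 40)·23.4 = 1095.12.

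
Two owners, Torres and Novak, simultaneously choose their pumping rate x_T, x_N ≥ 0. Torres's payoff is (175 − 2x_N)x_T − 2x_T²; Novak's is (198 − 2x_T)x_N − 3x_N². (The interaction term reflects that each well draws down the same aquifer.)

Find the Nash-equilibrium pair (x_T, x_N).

Expanding Torres's payoff: 175x_T − 2x_Nx_T − 2x_T².
∂π/∂x_T = 175 − 2x_N − 4x_T = 0, so x_T = 43.75 − 0.5x_N.
Likewise for Novak: x_N = 33 − (1/3)x_T.
Plugging x_N into Torres's best response: x_T = 43.75 − 0.5(33 − (1/3)x_T) ⇒ (5/6)x_T = 27.25, so x_T = 32.7.
Then x_N = 33 − (1/3)·32.7 = 22.1.

32.7, 22.1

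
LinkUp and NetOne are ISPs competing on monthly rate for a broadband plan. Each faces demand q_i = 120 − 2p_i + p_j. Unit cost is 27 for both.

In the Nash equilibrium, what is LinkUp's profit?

LinkUp's profit: π = (p_{LinkUp} − 27)(120 − 2p_{LinkUp} + p_{NetOne}).
∂π/∂p_{LinkUp} = 174 − 4p_{LinkUp} + p_{NetOne} = 0 ⇒ p_{LinkUp} = 43.5 + 0.25p_{NetOne}.
The game is symmetric, so in equilibrium p_{NetOne} = p_{LinkUp}: the reaction function gives 0.75p_{LinkUp} = 43.5, hence p_{LinkUp} = 58.
q_{LinkUp} = 120 − 2·58 + 58 = 62.
Profit = (58 − 27)·62 = 1922.

1922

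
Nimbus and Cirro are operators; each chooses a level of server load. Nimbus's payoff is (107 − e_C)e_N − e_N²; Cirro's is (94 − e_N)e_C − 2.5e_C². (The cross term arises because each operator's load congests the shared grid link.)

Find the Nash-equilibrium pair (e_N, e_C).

Expanding Nimbus's payoff: 107e_N − e_Ce_N − e_N².
∂π/∂e_N = 107 − e_C − 2e_N = 0, so e_N = 53.5 − 0.5e_C.
Likewise for Cirro: e_C = 18.8 − 0.2e_N.
Substituting the second reaction function into the first: e_N = 53.5 − 0.5(18.8 − 0.2e_N), which gives 0.9e_N = 44.1 ⇒ e_N = 49.
Then e_C = 18.8 − 0.2·49 = 9.

49, 9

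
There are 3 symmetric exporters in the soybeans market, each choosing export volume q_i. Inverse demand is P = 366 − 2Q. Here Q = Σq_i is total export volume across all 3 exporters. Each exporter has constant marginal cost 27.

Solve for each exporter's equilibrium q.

42.375

A representative exporter's profit is π_i = q_i(366 − 2Q) − 27q_i, with Q = q_i + Σ_{j≠i} q_j.
First-order condition: 339 − 4q_i − 2Σ_{j≠i} q_j = 0.
Imposing symmetry (q_j = q for all j) turns Σ_{j≠i} q_j into 2q, so 339 = 8q and q = 42.375.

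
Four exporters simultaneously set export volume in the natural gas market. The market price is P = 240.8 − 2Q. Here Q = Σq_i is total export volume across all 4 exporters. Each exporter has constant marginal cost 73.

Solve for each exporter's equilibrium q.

16.78

A representative exporter's profit is π_i = q_i(240.8 − 2Q) − 73q_i, with Q = q_i + Σ_{j≠i} q_j.
First-order condition: 167.8 − 4q_i − 2Σ_{j≠i} q_j = 0.
Imposing symmetry (q_j = q for all j) turns Σ_{j≠i} q_j into 3q, so 167.8 = 10q and q = 16.78.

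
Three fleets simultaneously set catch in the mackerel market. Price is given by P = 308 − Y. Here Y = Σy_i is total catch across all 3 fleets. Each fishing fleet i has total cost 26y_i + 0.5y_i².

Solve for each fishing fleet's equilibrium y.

56.4

A representative fishing fleet's profit is π_i = y_i(308 − Y) − 26y_i − 0.5y_i², with Y = y_i + Σ_{j≠i} y_j.
First-order condition: 282 − 3y_i − Σ_{j≠i} y_j = 0.
In a symmetric equilibrium every fishing fleet chooses the same y, so Σ_{j≠i} y_j = 2y. The condition becomes 282 − 5y = 0, giving y = 282/5 = 56.4.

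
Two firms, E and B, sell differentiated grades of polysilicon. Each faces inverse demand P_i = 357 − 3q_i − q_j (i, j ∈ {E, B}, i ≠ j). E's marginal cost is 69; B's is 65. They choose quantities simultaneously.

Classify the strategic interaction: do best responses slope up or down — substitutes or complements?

strategic substitutes

Firm E's profit: π = q_E(357 − 3q_E − q_B) − 69q_E.
∂π/∂q_E = 288 − 6q_E − q_B = 0 ⇒ q_E = 48 − (1/6)q_B.
The best-response slope dq_E/dq_B = −1/6 < 0: the reaction function is downward-sloping, so the choices are strategic substitutes.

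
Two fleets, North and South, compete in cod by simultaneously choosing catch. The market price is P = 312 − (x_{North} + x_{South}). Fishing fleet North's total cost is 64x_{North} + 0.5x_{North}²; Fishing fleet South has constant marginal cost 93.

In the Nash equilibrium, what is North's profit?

4603.74

Fishing fleet North's profit: π = x_{North}(312 − (x_{North} + x_{South})) − 64x_{North} − 0.5x_{North}².
∂π/∂x_{North} = 248 − 3x_{North} − x_{South} = 0, so x_{North} = 248/3 − (1/3)x_{South}.
For South: ∂π/∂x_{South} = 219 − 2x_{South} − x_{North} = 0 ⇒ x_{South} = 109.5 − 0.5x_{North}.
Plugging x_{South} into North's best response: x_{North} = 248/3 − (1/3)(109.5 − 0.5x_{North}) ⇒ (5/6)x_{North} = 277/6, so x_{North} = 55.4.
Then x_{South} = 109.5 − 0.5·55.4 = 81.8.
Price P = 312 − 137.2 = 174.8.
North's profit: (174.8 − 64)·55.4 − 0.5(55.4)² = 4603.74.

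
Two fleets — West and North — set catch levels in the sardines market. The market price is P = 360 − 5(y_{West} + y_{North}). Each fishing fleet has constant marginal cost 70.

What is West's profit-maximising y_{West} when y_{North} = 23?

Fishing fleet West's profit: π = y_{West}(360 − 5(y_{West} + y_{North})) − 70y_{West}.
∂π/∂y_{West} = 290 − 10y_{West} − 5y_{North} = 0, so y_{West} = 29 − 0.5y_{North}.
At y_{North} = 23: y_{West} = 29 − 0.5·23 = 17.5.

17.5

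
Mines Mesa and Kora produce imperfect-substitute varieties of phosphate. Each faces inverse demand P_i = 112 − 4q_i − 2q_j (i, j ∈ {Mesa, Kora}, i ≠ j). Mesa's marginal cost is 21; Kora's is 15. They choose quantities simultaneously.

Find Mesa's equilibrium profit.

316.84

Mine Mesa's profit: π = q_{Mesa}(112 − 4q_{Mesa} − 2q_{Kora}) − 21q_{Mesa}.
∂π/∂q_{Mesa} = 91 − 8q_{Mesa} − 2q_{Kora} = 0 ⇒ q_{Mesa} = 11.375 − 0.25q_{Kora}.
Similarly q_{Kora} = 12.125 − 0.25q_{Mesa}.
Substituting the second reaction function into the first: q_{Mesa} = 11.375 − 0.25(12.125 − 0.25q_{Mesa}), which gives 0.9375q_{Mesa} = 267/32 ⇒ q_{Mesa} = 8.9.
Then q_{Kora} = 12.125 − 0.25·8.9 = 9.9.
P_{Mesa} = 112 − 4·8.9 − 2·9.9 = 56.6.
Profit = (56.6 − 21)·8.9 = 316.84.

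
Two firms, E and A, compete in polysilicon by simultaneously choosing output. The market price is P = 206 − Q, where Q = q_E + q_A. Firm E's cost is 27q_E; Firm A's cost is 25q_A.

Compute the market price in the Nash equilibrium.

86

Firm E's profit: π = q_E(206 − (q_E + q_A)) − 27q_E.
∂π/∂q_E = 179 − 2q_E − q_A = 0, so q_E = 89.5 − 0.5q_A.
By the same steps for A: q_A = 90.5 − 0.5q_E.
Plugging q_A into E's best response: q_E = 89.5 − 0.5(90.5 − 0.5q_E) ⇒ 0.75q_E = 44.25, so q_E = 59.
Then q_A = 90.5 − 0.5·59 = 61.
Equilibrium price: P = 206 − 120 = 86.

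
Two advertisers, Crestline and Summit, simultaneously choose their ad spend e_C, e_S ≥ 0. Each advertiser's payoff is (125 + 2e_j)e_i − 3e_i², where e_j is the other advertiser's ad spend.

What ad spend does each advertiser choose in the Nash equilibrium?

Crestline's payoff is (125 + 2e_S)e_C − 3e_C².
∂π/∂e_C = 125 + 2e_S − 6e_C = 0, so e_C = 125/6 + (1/3)e_S.
The game is symmetric, so in equilibrium e_S = e_C: the reaction function gives (2/3)e_C = 125/6, hence e_C = 31.25.

31.25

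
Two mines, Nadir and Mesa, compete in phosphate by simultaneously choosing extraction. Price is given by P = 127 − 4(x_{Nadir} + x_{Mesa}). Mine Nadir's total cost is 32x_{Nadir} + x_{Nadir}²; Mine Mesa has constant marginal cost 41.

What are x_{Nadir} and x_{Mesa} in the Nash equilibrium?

Mine Nadir's profit: π = x_{Nadir}(127 − 4(x_{Nadir} + x_{Mesa})) − 32x_{Nadir} − x_{Nadir}².
∂π/∂x_{Nadir} = 95 − 10x_{Nadir} − 4x_{Mesa} = 0, so x_{Nadir} = 9.5 − 0.4x_{Mesa}.
For Mesa: ∂π/∂x_{Mesa} = 86 − 8x_{Mesa} − 4x_{Nadir} = 0 ⇒ x_{Mesa} = 10.75 − 0.5x_{Nadir}.
Substituting the second reaction function into the first: x_{Nadir} = 9.5 − 0.4(10.75 − 0.5x_{Nadir}), which gives 0.8x_{Nadir} = 5.2 ⇒ x_{Nadir} = 6.5.
Then x_{Mesa} = 10.75 − 0.5·6.5 = 7.5.

6.5, 7.5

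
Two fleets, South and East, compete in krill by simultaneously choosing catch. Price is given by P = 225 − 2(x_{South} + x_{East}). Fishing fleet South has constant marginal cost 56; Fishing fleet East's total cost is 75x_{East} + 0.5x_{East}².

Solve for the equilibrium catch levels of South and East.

34.0625, 16.375

Fishing fleet South's profit: π = x_{South}(225 − 2(x_{South} + x_{East})) − 56x_{South}.
∂π/∂x_{South} = 169 − 4x_{South} − 2x_{East} = 0, so x_{South} = 42.25 − 0.5x_{East}.
For East: ∂π/∂x_{East} = 150 − 5x_{East} − 2x_{South} = 0 ⇒ x_{East} = 30 − 0.4x_{South}.
Solving the two reaction functions simultaneously: (1 − (−0.5)(−0.4))x_{South} = 42.25 − 0.5·30, so 0.8x_{South} = 27.25 and x_{South} = 34.0625.
Then x_{East} = 30 − 0.4·34.0625 = 16.375.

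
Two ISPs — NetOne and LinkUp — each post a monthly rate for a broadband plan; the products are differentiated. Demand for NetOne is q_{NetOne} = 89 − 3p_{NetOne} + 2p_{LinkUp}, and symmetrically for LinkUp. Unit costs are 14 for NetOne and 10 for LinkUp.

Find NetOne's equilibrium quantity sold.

54

NetOne's profit: π = (p_{NetOne} − 14)(89 − 3p_{NetOne} + 2p_{LinkUp}).
∂π/∂p_{NetOne} = 131 − 6p_{NetOne} + 2p_{LinkUp} = 0 ⇒ p_{NetOne} = 131/6 + (1/3)p_{LinkUp}.
Similarly p_{LinkUp} = 119/6 + (1/3)p_{NetOne}.
Solving the two reaction functions simultaneously: (1 − (1/3)(1/3))p_{NetOne} = 131/6 + (1/3)·(119/6), so (8/9)p_{NetOne} = 256/9 and p_{NetOne} = 32.
Then p_{LinkUp} = 119/6 + (1/3)·32 = 30.5.
q_{NetOne} = 89 − 3·32 + 2·30.5 = 54.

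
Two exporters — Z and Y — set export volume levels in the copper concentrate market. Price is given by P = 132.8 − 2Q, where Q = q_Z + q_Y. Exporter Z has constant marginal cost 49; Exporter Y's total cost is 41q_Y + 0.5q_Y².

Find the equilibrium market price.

78.425

Exporter Z's profit: π = q_Z(132.8 − 2(q_Z + q_Y)) − 49q_Z.
∂π/∂q_Z = 83.8 − 4q_Z − 2q_Y = 0, so q_Z = 20.95 − 0.5q_Y.
For Y: ∂π/∂q_Y = 91.8 − 5q_Y − 2q_Z = 0 ⇒ q_Y = 18.36 − 0.4q_Z.
Solving the two reaction functions simultaneously: (1 − (−0.5)(−0.4))q_Z = 20.95 − 0.5·18.36, so 0.8q_Z = 11.77 and q_Z = 14.7125.
Then q_Y = 18.36 − 0.4·14.7125 = 12.475.
Equilibrium price: P = 132.8 − 2·27.1875 = 78.425.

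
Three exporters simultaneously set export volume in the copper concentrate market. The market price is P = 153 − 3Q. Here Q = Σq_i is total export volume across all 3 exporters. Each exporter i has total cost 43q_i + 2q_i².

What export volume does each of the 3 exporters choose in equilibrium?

6.875

A representative exporter's profit is π_i = q_i(153 − 3Q) − 43q_i − 2q_i², with Q = q_i + Σ_{j≠i} q_j.
First-order condition: 110 − 10q_i − 3Σ_{j≠i} q_j = 0.
In a symmetric equilibrium every exporter chooses the same q, so Σ_{j≠i} q_j = 2q. The condition becomes 110 − 16q = 0, giving q = 110/16 = 6.875.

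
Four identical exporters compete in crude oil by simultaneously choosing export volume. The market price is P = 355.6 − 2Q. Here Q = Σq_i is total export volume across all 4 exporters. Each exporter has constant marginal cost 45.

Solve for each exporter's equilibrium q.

31.06

A representative exporter's profit is π_i = q_i(355.6 − 2Q) − 45q_i, with Q = q_i + Σ_{j≠i} q_j.
First-order condition: 310.6 − 4q_i − 2Σ_{j≠i} q_j = 0.
In a symmetric equilibrium every exporter chooses the same q, so Σ_{j≠i} q_j = 3q. The condition becomes 310.6 − 10q = 0, giving q = 310.6/10 = 31.06.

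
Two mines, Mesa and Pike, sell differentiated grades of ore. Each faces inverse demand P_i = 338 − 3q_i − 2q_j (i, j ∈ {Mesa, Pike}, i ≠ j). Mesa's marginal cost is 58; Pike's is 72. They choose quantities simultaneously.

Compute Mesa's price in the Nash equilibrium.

165.625

Mine Mesa's profit: π = q_{Mesa}(338 − 3q_{Mesa} − 2q_{Pike}) − 58q_{Mesa}.
∂π/∂q_{Mesa} = 280 − 6q_{Mesa} − 2q_{Pike} = 0 ⇒ q_{Mesa} = 140/3 − (1/3)q_{Pike}.
Similarly q_{Pike} = 133/3 − (1/3)q_{Mesa}.
Solving the two reaction functions simultaneously: (1 − (−1/3)(−1/3))q_{Mesa} = 140/3 − (1/3)·(133/3), so (8/9)q_{Mesa} = 287/9 and q_{Mesa} = 35.875.
Then q_{Pike} = 133/3 − (1/3)·35.875 = 32.375.
P_{Mesa} = 338 − 3·35.875 − 2·32.375 = 165.625.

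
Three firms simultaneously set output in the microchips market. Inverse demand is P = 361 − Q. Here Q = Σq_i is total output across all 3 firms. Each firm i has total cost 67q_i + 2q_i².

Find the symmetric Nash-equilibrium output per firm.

A representative firm's profit is π_i = q_i(361 − Q) − 67q_i − 2q_i², with Q = q_i + Σ_{j≠i} q_j.
First-order condition: 294 − 6q_i − Σ_{j≠i} q_j = 0.
With identical firms, set every q_j = q: then 294 − 6q − 2q = 0, i.e. q = 294/8 = 36.75.

36.75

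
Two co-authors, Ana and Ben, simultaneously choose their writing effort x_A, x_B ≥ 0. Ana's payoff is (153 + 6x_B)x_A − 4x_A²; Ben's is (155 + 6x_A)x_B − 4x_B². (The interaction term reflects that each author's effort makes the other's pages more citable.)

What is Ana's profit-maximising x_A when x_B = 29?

Expanding Ana's payoff: 153x_A + 6x_Bx_A − 4x_A².
∂π/∂x_A = 153 + 6x_B − 8x_A = 0, so x_A = 19.125 + 0.75x_B.
At x_B = 29: x_A = 19.125 + 0.75·29 = 40.875.

40.875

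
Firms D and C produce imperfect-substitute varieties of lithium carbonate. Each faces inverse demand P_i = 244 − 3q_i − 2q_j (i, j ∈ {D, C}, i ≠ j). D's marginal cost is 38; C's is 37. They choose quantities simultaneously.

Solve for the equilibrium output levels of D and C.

25.6875, 25.9375

Firm D's profit: π = q_D(244 − 3q_D − 2q_C) − 38q_D.
∂π/∂q_D = 206 − 6q_D − 2q_C = 0 ⇒ q_D = 103/3 − (1/3)q_C.
Similarly q_C = 34.5 − (1/3)q_D.
Solving the two reaction functions simultaneously: (1 − (−1/3)(−1/3))q_D = 103/3 − (1/3)·34.5, so (8/9)q_D = 137/6 and q_D = 25.6875.
Then q_C = 34.5 − (1/3)·25.6875 = 25.9375.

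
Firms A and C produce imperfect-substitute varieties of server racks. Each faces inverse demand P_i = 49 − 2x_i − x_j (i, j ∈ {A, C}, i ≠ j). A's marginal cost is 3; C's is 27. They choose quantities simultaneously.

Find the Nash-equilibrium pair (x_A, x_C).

10.8, 2.8

Firm A's profit: π = x_A(49 − 2x_A − x_C) − 3x_A.
∂π/∂x_A = 46 − 4x_A − x_C = 0 ⇒ x_A = 11.5 − 0.25x_C.
Similarly x_C = 5.5 − 0.25x_A.
Solving the two reaction functions simultaneously: (1 − (−0.25)(−0.25))x_A = 11.5 − 0.25·5.5, so 0.9375x_A = 10.125 and x_A = 10.8.
Then x_C = 5.5 − 0.25·10.8 = 2.8.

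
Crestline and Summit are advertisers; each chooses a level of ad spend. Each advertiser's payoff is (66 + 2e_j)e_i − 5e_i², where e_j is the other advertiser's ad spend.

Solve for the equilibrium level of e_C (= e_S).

8.25

Crestline's payoff is (66 + 2e_S)e_C − 5e_C².
∂π/∂e_C = 66 + 2e_S − 10e_C = 0, so e_C = 6.6 + 0.2e_S.
The game is symmetric, so in equilibrium e_S = e_C: the reaction function gives 0.8e_C = 6.6, hence e_C = 8.25.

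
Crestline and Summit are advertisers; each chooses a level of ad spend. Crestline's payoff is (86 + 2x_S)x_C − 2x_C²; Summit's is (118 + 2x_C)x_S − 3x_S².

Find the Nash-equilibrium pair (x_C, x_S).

37.6, 32.2

Expanding Crestline's payoff: 86x_C + 2x_Sx_C − 2x_C².
∂π/∂x_C = 86 + 2x_S − 4x_C = 0, so x_C = 21.5 + 0.5x_S.
Likewise for Summit: x_S = 59/3 + (1/3)x_C.
Plugging x_S into Crestline's best response: x_C = 21.5 + 0.5(59/3 + (1/3)x_C) ⇒ (5/6)x_C = 94/3, so x_C = 37.6.
Then x_S = 59/3 + (1/3)·37.6 = 32.2.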